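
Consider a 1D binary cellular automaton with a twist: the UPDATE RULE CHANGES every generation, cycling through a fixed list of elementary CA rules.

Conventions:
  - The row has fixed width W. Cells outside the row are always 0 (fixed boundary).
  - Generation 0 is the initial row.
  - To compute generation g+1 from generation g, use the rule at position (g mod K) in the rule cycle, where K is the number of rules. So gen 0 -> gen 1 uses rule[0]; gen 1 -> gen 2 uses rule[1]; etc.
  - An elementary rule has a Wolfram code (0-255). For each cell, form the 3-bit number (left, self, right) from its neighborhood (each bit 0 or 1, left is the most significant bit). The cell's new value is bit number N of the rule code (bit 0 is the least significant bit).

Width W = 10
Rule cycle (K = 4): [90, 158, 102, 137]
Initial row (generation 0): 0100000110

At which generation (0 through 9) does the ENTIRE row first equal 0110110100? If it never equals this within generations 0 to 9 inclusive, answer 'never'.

Answer: 5

Derivation:
Gen 0: 0100000110
Gen 1 (rule 90): 1010001111
Gen 2 (rule 158): 1011011110
Gen 3 (rule 102): 1101100010
Gen 4 (rule 137): 1001001000
Gen 5 (rule 90): 0110110100
Gen 6 (rule 158): 1100100110
Gen 7 (rule 102): 0101101010
Gen 8 (rule 137): 0001000000
Gen 9 (rule 90): 0010100000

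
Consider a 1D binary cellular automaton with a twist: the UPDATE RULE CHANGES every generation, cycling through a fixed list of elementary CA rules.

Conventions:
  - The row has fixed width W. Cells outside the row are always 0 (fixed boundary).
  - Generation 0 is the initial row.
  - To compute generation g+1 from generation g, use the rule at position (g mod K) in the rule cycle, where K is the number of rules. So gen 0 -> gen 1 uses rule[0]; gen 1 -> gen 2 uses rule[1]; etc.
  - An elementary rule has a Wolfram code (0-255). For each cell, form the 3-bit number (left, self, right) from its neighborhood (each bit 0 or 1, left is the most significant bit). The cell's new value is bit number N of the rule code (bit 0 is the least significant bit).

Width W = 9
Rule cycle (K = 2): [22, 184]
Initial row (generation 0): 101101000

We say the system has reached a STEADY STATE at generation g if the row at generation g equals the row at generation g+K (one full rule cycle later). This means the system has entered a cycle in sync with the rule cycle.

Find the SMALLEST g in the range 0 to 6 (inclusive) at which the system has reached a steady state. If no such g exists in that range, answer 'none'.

Gen 0: 101101000
Gen 1 (rule 22): 100001100
Gen 2 (rule 184): 010001010
Gen 3 (rule 22): 111011011
Gen 4 (rule 184): 110110110
Gen 5 (rule 22): 000000001
Gen 6 (rule 184): 000000000
Gen 7 (rule 22): 000000000
Gen 8 (rule 184): 000000000

Answer: 6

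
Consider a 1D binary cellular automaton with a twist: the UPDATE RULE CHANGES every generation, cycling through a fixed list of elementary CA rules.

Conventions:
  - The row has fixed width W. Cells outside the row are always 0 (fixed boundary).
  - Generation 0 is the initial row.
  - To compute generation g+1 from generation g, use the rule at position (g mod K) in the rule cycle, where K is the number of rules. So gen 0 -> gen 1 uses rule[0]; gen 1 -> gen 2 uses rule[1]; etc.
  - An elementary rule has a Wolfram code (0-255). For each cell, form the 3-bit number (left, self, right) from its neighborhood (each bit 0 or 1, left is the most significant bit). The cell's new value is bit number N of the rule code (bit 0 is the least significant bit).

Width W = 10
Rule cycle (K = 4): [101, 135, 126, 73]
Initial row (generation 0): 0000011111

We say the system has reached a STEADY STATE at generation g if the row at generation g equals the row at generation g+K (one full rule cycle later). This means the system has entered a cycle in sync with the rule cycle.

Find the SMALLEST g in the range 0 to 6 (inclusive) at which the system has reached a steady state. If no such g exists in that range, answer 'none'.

Answer: none

Derivation:
Gen 0: 0000011111
Gen 1 (rule 101): 1111000001
Gen 2 (rule 135): 0110011111
Gen 3 (rule 126): 1111110001
Gen 4 (rule 73): 1000010100
Gen 5 (rule 101): 1011011101
Gen 6 (rule 135): 1000001001
Gen 7 (rule 126): 1100011111
Gen 8 (rule 73): 1101010001
Gen 9 (rule 101): 0111110101
Gen 10 (rule 135): 1011100101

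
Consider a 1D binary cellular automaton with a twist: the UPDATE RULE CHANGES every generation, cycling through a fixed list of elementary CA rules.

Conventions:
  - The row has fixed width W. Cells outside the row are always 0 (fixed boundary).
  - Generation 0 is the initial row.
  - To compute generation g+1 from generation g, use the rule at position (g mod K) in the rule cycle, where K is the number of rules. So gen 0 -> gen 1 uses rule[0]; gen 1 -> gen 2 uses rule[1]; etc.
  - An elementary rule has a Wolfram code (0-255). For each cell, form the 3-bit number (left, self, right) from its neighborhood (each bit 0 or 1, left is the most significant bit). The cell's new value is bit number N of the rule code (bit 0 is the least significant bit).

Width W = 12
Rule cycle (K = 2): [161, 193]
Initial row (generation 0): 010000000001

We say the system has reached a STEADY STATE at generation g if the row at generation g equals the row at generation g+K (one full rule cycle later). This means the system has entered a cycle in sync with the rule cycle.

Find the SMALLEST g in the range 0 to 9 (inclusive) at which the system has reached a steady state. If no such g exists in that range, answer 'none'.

Answer: none

Derivation:
Gen 0: 010000000001
Gen 1 (rule 161): 000111111100
Gen 2 (rule 193): 110011111101
Gen 3 (rule 161): 000001111010
Gen 4 (rule 193): 111100111000
Gen 5 (rule 161): 011000010011
Gen 6 (rule 193): 001011000001
Gen 7 (rule 161): 100100011100
Gen 8 (rule 193): 000001001101
Gen 9 (rule 161): 111100000010
Gen 10 (rule 193): 011101111000
Gen 11 (rule 161): 001010110011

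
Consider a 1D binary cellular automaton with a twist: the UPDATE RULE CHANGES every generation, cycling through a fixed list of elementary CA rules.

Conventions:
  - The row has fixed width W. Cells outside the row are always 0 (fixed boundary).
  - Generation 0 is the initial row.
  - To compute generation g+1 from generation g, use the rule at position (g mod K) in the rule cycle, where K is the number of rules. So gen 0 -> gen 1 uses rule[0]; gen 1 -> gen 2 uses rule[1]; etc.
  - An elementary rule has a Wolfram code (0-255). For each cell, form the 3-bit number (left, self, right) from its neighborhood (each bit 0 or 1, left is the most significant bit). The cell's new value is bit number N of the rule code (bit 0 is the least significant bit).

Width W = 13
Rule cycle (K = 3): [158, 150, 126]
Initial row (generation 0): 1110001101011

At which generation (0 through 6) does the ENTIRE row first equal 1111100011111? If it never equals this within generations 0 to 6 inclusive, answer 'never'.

Gen 0: 1110001101011
Gen 1 (rule 158): 1101011001010
Gen 2 (rule 150): 0001000111011
Gen 3 (rule 126): 0011101101111
Gen 4 (rule 158): 0111001001110
Gen 5 (rule 150): 1010111110101
Gen 6 (rule 126): 1111100011111

Answer: 6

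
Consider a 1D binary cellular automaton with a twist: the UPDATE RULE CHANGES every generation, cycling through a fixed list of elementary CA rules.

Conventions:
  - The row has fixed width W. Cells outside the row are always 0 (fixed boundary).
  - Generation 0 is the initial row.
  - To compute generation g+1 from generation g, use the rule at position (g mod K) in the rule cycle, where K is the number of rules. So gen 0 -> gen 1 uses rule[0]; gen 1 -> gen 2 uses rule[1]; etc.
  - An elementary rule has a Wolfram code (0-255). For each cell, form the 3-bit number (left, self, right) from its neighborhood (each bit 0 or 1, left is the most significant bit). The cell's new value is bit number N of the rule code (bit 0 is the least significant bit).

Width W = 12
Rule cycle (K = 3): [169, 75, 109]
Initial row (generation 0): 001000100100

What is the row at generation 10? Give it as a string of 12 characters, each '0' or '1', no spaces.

Gen 0: 001000100100
Gen 1 (rule 169): 100010000001
Gen 2 (rule 75): 001100111110
Gen 3 (rule 109): 101100100010
Gen 4 (rule 169): 011000001000
Gen 5 (rule 75): 111011110011
Gen 6 (rule 109): 101110010011
Gen 7 (rule 169): 011100000010
Gen 8 (rule 75): 110101111100
Gen 9 (rule 109): 111111000101
Gen 10 (rule 169): 111110010010

Answer: 111110010010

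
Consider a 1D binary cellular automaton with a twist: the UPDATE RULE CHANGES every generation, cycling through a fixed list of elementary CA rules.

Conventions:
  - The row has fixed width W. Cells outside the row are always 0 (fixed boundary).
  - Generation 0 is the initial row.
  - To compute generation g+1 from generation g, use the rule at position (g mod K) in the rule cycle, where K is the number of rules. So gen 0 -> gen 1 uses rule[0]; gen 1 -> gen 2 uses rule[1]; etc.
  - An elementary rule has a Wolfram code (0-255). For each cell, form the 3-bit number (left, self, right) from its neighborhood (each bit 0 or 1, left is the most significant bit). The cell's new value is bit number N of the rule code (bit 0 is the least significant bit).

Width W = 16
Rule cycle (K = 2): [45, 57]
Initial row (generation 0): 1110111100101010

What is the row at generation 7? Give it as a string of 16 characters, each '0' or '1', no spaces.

Gen 0: 1110111100101010
Gen 1 (rule 45): 1001100000111110
Gen 2 (rule 57): 0101011110100001
Gen 3 (rule 45): 0111110001101101
Gen 4 (rule 57): 0100001101011010
Gen 5 (rule 45): 0101101011110110
Gen 6 (rule 57): 0011010110001101
Gen 7 (rule 45): 1010111100101011

Answer: 1010111100101011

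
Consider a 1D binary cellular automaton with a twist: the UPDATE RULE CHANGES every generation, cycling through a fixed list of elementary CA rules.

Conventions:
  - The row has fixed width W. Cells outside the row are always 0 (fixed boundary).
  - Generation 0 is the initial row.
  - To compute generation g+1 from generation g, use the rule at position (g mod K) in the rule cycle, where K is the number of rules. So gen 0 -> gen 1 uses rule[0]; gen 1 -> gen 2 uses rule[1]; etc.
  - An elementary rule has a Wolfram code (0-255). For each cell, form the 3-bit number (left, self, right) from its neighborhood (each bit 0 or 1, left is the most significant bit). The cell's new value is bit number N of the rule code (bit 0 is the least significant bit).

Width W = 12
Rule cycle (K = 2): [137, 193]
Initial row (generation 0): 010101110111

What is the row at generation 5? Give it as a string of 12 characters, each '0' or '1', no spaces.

Answer: 010011001010

Derivation:
Gen 0: 010101110111
Gen 1 (rule 137): 000001100110
Gen 2 (rule 193): 111100100010
Gen 3 (rule 137): 111000001000
Gen 4 (rule 193): 011011100011
Gen 5 (rule 137): 010011001010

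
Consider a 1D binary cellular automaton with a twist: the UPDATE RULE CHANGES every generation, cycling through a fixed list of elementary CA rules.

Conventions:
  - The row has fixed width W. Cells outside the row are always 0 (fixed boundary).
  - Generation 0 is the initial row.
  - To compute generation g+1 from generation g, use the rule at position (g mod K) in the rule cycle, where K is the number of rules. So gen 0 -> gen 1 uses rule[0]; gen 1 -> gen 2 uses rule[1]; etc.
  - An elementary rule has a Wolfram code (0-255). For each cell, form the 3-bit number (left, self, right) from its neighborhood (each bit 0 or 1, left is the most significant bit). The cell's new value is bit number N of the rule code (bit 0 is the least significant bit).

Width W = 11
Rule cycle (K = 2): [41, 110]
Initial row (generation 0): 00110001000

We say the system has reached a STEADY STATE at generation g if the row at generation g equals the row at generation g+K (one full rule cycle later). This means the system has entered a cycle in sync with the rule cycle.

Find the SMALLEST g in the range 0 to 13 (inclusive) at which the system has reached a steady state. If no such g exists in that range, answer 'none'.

Answer: none

Derivation:
Gen 0: 00110001000
Gen 1 (rule 41): 10100100011
Gen 2 (rule 110): 11101100111
Gen 3 (rule 41): 10011000100
Gen 4 (rule 110): 10111001100
Gen 5 (rule 41): 01100001001
Gen 6 (rule 110): 11100011011
Gen 7 (rule 41): 10001010110
Gen 8 (rule 110): 10011111110
Gen 9 (rule 41): 00010000000
Gen 10 (rule 110): 00110000000
Gen 11 (rule 41): 10100111111
Gen 12 (rule 110): 11101100001
Gen 13 (rule 41): 10011001100
Gen 14 (rule 110): 10111011100
Gen 15 (rule 41): 01100110001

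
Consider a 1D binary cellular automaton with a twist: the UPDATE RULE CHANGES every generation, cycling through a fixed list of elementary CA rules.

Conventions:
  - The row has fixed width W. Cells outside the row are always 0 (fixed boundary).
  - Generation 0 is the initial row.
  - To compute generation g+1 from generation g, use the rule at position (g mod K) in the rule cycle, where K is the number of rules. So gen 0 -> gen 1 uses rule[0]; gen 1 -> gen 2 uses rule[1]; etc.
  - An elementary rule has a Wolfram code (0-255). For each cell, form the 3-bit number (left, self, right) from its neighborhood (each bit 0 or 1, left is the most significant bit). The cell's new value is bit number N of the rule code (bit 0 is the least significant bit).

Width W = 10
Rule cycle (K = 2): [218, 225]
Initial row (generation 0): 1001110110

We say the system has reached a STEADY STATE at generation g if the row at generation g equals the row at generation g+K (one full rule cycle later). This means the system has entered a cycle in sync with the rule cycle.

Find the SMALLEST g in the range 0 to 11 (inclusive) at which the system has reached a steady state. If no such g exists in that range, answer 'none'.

Gen 0: 1001110110
Gen 1 (rule 218): 0111110111
Gen 2 (rule 225): 0011111011
Gen 3 (rule 218): 0111111011
Gen 4 (rule 225): 0011111101
Gen 5 (rule 218): 0111111100
Gen 6 (rule 225): 0011111101
Gen 7 (rule 218): 0111111100
Gen 8 (rule 225): 0011111101
Gen 9 (rule 218): 0111111100
Gen 10 (rule 225): 0011111101
Gen 11 (rule 218): 0111111100
Gen 12 (rule 225): 0011111101
Gen 13 (rule 218): 0111111100

Answer: 4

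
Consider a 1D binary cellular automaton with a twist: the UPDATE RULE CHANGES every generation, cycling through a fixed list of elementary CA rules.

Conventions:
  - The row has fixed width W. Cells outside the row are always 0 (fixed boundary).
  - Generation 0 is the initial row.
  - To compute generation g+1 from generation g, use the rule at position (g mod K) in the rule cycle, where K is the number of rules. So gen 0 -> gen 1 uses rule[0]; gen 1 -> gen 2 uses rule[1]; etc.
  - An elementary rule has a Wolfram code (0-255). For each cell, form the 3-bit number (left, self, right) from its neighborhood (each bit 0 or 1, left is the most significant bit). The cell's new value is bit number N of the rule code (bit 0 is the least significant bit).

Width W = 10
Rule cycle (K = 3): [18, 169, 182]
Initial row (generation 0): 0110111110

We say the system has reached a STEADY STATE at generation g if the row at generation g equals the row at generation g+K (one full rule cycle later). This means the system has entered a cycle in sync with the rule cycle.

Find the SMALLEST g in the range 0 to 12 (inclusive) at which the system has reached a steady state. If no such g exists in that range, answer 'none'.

Gen 0: 0110111110
Gen 1 (rule 18): 1000000001
Gen 2 (rule 169): 0011111100
Gen 3 (rule 182): 0101111010
Gen 4 (rule 18): 1000000001
Gen 5 (rule 169): 0011111100
Gen 6 (rule 182): 0101111010
Gen 7 (rule 18): 1000000001
Gen 8 (rule 169): 0011111100
Gen 9 (rule 182): 0101111010
Gen 10 (rule 18): 1000000001
Gen 11 (rule 169): 0011111100
Gen 12 (rule 182): 0101111010
Gen 13 (rule 18): 1000000001
Gen 14 (rule 169): 0011111100
Gen 15 (rule 182): 0101111010

Answer: 1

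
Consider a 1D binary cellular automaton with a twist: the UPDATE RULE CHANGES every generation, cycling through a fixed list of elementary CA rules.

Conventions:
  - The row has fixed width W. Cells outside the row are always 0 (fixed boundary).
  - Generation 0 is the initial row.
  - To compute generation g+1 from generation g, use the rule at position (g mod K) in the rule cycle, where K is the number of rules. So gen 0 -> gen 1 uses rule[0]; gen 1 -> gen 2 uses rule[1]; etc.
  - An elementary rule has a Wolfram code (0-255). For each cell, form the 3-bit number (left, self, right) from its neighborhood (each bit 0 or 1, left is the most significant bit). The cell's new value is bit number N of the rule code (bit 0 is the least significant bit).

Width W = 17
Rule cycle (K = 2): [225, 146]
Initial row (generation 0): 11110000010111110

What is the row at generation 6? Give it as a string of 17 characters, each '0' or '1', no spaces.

Gen 0: 11110000010111110
Gen 1 (rule 225): 01110111001011110
Gen 2 (rule 146): 10100010110001101
Gen 3 (rule 225): 01001001010100110
Gen 4 (rule 146): 10110110000011001
Gen 5 (rule 225): 01011010111001000
Gen 6 (rule 146): 10000000010110100

Answer: 10000000010110100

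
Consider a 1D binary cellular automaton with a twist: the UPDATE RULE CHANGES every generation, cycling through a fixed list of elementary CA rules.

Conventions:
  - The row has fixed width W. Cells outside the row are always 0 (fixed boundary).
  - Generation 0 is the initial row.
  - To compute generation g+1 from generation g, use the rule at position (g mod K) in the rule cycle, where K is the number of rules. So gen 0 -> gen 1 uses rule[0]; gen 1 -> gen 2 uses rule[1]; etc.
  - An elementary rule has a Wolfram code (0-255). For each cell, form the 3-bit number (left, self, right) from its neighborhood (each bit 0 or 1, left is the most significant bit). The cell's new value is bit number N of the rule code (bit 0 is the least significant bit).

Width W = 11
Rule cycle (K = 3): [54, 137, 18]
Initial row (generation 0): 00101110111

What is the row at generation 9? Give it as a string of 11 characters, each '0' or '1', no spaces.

Answer: 10000101001

Derivation:
Gen 0: 00101110111
Gen 1 (rule 54): 01110001000
Gen 2 (rule 137): 01100100011
Gen 3 (rule 18): 10011010100
Gen 4 (rule 54): 11100111110
Gen 5 (rule 137): 11000111100
Gen 6 (rule 18): 00101000010
Gen 7 (rule 54): 01111100111
Gen 8 (rule 137): 01111000110
Gen 9 (rule 18): 10000101001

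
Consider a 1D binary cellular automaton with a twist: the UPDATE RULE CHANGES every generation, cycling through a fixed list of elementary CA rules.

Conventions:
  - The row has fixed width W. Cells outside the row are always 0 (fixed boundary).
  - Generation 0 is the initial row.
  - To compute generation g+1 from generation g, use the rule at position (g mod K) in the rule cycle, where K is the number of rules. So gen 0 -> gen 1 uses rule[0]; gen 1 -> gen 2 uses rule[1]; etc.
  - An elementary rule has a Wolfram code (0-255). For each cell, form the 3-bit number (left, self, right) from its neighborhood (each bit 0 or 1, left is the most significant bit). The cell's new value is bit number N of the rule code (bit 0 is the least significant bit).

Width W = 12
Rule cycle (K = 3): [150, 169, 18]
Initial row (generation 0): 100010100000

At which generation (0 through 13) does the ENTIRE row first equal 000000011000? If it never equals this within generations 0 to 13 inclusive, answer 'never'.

Gen 0: 100010100000
Gen 1 (rule 150): 110110110000
Gen 2 (rule 169): 101101100111
Gen 3 (rule 18): 000000011000
Gen 4 (rule 150): 000000100100
Gen 5 (rule 169): 111110000001
Gen 6 (rule 18): 000001000010
Gen 7 (rule 150): 000011100111
Gen 8 (rule 169): 111011000110
Gen 9 (rule 18): 000000101001
Gen 10 (rule 150): 000001101111
Gen 11 (rule 169): 111101011110
Gen 12 (rule 18): 000000000001
Gen 13 (rule 150): 000000000011

Answer: 3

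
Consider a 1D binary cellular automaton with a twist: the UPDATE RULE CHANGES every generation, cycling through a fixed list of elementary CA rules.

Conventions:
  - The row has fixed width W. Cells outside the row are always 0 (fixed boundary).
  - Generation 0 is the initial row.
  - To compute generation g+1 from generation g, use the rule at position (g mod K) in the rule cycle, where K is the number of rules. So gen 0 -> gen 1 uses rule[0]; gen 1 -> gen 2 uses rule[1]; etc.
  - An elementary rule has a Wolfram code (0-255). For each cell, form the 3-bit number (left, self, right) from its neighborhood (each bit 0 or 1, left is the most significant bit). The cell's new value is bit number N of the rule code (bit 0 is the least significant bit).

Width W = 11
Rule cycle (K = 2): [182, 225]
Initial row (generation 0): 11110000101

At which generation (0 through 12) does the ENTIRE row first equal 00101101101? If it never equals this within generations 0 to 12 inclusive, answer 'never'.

Gen 0: 11110000101
Gen 1 (rule 182): 01101001111
Gen 2 (rule 225): 00110000111
Gen 3 (rule 182): 01001001010
Gen 4 (rule 225): 00000000100
Gen 5 (rule 182): 00000001110
Gen 6 (rule 225): 11111100110
Gen 7 (rule 182): 01111011001
Gen 8 (rule 225): 00111101000
Gen 9 (rule 182): 01011011100
Gen 10 (rule 225): 00101101101
Gen 11 (rule 182): 01110010011
Gen 12 (rule 225): 00110000001

Answer: 10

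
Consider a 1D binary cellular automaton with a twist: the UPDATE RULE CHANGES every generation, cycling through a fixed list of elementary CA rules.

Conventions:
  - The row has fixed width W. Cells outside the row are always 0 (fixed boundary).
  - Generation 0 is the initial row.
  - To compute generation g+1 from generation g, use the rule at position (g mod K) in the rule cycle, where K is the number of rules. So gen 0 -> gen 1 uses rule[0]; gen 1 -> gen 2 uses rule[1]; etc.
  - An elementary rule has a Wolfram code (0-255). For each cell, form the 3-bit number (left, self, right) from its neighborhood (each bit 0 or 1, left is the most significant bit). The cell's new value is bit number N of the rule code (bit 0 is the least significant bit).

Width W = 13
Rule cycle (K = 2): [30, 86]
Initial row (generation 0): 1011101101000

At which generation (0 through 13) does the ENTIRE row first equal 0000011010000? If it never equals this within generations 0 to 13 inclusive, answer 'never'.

Answer: never

Derivation:
Gen 0: 1011101101000
Gen 1 (rule 30): 1010001001100
Gen 2 (rule 86): 1011011110110
Gen 3 (rule 30): 1010010000101
Gen 4 (rule 86): 1011111001101
Gen 5 (rule 30): 1010000111001
Gen 6 (rule 86): 1011001001111
Gen 7 (rule 30): 1010111111000
Gen 8 (rule 86): 1010000001100
Gen 9 (rule 30): 1011000011010
Gen 10 (rule 86): 1001100101011
Gen 11 (rule 30): 1111011101010
Gen 12 (rule 86): 0001000101011
Gen 13 (rule 30): 0011101101010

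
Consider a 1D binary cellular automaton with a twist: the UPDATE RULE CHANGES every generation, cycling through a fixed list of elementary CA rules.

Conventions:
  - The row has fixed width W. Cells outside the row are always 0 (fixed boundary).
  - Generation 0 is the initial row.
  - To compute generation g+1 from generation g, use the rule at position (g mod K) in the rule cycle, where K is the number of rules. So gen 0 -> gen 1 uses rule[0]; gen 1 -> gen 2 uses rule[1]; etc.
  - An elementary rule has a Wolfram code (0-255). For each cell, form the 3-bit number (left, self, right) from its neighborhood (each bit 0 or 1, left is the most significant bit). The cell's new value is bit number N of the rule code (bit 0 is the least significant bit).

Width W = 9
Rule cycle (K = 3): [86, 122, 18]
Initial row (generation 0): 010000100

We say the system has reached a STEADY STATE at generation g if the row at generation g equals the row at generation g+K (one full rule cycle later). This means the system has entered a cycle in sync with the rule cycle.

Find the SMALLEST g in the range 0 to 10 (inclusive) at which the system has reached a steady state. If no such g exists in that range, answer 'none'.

Gen 0: 010000100
Gen 1 (rule 86): 111001110
Gen 2 (rule 122): 101111011
Gen 3 (rule 18): 000000000
Gen 4 (rule 86): 000000000
Gen 5 (rule 122): 000000000
Gen 6 (rule 18): 000000000
Gen 7 (rule 86): 000000000
Gen 8 (rule 122): 000000000
Gen 9 (rule 18): 000000000
Gen 10 (rule 86): 000000000
Gen 11 (rule 122): 000000000
Gen 12 (rule 18): 000000000
Gen 13 (rule 86): 000000000

Answer: 3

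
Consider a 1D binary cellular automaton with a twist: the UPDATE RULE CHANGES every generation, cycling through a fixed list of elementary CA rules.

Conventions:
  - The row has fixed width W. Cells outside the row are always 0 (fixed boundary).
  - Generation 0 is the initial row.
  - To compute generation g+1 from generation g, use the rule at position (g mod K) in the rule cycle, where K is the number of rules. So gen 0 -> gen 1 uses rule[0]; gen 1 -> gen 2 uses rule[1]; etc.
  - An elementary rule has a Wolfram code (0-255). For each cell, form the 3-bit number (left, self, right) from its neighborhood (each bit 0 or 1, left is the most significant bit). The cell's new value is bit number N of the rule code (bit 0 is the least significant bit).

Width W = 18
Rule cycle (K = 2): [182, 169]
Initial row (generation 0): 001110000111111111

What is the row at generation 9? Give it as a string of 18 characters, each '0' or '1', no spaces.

Answer: 001001001111111110

Derivation:
Gen 0: 001110000111111111
Gen 1 (rule 182): 010101001011111110
Gen 2 (rule 169): 001010000111111100
Gen 3 (rule 182): 011111001011111010
Gen 4 (rule 169): 011110000111110100
Gen 5 (rule 182): 101101001011101110
Gen 6 (rule 169): 011010000111011100
Gen 7 (rule 182): 100111001010101010
Gen 8 (rule 169): 000110000101010100
Gen 9 (rule 182): 001001001111111110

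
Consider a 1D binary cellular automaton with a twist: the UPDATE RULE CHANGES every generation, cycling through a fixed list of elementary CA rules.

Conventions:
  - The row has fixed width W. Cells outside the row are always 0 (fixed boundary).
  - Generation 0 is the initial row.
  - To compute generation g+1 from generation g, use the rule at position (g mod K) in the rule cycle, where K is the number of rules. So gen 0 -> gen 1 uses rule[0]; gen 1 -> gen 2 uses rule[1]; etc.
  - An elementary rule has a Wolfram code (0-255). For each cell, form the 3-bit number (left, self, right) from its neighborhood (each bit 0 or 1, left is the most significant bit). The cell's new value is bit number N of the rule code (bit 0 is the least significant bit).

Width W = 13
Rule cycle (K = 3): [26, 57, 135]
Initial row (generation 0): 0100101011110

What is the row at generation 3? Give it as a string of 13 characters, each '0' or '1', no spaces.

Gen 0: 0100101011110
Gen 1 (rule 26): 1011000010001
Gen 2 (rule 57): 0110111001100
Gen 3 (rule 135): 1000010010001

Answer: 1000010010001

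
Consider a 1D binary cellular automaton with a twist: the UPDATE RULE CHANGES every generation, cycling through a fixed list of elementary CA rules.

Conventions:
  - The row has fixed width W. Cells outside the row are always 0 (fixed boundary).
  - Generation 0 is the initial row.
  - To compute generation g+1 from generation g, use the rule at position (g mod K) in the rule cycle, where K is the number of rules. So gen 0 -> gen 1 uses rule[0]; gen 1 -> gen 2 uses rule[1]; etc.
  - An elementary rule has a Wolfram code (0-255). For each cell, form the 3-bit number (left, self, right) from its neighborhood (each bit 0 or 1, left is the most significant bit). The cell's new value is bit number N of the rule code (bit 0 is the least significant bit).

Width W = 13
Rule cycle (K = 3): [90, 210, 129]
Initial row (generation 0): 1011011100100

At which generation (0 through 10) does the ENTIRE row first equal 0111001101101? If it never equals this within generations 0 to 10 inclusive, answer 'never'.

Gen 0: 1011011100100
Gen 1 (rule 90): 0011010111010
Gen 2 (rule 210): 0101000011001
Gen 3 (rule 129): 0000011000000
Gen 4 (rule 90): 0000111100000
Gen 5 (rule 210): 0001011110000
Gen 6 (rule 129): 1100001100111
Gen 7 (rule 90): 1110011111101
Gen 8 (rule 210): 0111101111100
Gen 9 (rule 129): 0011000111001
Gen 10 (rule 90): 0111101101110

Answer: never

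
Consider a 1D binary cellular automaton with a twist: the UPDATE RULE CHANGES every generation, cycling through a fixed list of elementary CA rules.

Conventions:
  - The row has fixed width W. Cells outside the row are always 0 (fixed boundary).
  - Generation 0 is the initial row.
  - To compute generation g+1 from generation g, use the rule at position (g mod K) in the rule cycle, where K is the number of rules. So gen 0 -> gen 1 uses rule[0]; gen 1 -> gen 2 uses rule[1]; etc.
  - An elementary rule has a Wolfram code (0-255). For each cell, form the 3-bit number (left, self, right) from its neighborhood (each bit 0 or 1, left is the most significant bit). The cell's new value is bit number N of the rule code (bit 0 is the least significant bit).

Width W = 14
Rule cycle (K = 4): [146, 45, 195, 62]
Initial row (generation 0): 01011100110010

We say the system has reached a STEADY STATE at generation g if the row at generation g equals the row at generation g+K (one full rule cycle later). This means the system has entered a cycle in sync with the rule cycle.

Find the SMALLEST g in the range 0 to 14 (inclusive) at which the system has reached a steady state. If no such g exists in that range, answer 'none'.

Gen 0: 01011100110010
Gen 1 (rule 146): 10001011001101
Gen 2 (rule 45): 10101110001011
Gen 3 (rule 195): 00000110110001
Gen 4 (rule 62): 00001101101011
Gen 5 (rule 146): 00010000000000
Gen 6 (rule 45): 11010111111111
Gen 7 (rule 195): 01000011111111
Gen 8 (rule 62): 11100110000000
Gen 9 (rule 146): 01011001000000
Gen 10 (rule 45): 01110001011111
Gen 11 (rule 195): 10110110001111
Gen 12 (rule 62): 11101101011000
Gen 13 (rule 146): 01000000000100
Gen 14 (rule 45): 01011111110101
Gen 15 (rule 195): 10001111110000
Gen 16 (rule 62): 11011000001000
Gen 17 (rule 146): 00000100010100
Gen 18 (rule 45): 11110101011101

Answer: none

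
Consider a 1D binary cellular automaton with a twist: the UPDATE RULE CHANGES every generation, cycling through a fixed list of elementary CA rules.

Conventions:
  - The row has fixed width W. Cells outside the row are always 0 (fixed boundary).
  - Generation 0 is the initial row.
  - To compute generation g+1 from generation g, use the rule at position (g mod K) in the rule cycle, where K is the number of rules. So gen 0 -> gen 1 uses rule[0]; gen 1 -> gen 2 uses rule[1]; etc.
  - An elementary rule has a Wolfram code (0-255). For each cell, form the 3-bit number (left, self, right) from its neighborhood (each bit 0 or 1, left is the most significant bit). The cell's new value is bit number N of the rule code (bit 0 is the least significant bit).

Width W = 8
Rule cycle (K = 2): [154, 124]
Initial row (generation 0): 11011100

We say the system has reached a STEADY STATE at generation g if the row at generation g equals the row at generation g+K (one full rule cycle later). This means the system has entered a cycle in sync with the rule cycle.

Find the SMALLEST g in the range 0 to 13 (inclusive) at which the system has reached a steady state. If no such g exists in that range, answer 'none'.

Answer: 13

Derivation:
Gen 0: 11011100
Gen 1 (rule 154): 10011010
Gen 2 (rule 124): 11011111
Gen 3 (rule 154): 10011110
Gen 4 (rule 124): 11010011
Gen 5 (rule 154): 10001110
Gen 6 (rule 124): 11001011
Gen 7 (rule 154): 10110010
Gen 8 (rule 124): 11111011
Gen 9 (rule 154): 11110010
Gen 10 (rule 124): 10011011
Gen 11 (rule 154): 01110010
Gen 12 (rule 124): 01011011
Gen 13 (rule 154): 10010010
Gen 14 (rule 124): 11011011
Gen 15 (rule 154): 10010010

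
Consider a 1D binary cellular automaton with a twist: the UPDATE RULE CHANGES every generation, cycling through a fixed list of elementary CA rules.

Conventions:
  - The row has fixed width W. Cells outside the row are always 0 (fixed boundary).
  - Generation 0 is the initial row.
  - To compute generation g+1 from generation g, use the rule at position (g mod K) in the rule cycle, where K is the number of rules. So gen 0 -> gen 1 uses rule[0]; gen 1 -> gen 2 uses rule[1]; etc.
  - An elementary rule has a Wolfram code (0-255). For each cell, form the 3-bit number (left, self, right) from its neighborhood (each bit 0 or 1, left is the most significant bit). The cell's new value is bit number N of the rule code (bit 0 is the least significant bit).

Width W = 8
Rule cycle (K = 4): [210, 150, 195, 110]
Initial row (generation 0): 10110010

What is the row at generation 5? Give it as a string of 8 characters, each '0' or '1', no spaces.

Answer: 01101011

Derivation:
Gen 0: 10110010
Gen 1 (rule 210): 00011101
Gen 2 (rule 150): 00101001
Gen 3 (rule 195): 11000010
Gen 4 (rule 110): 11000110
Gen 5 (rule 210): 01101011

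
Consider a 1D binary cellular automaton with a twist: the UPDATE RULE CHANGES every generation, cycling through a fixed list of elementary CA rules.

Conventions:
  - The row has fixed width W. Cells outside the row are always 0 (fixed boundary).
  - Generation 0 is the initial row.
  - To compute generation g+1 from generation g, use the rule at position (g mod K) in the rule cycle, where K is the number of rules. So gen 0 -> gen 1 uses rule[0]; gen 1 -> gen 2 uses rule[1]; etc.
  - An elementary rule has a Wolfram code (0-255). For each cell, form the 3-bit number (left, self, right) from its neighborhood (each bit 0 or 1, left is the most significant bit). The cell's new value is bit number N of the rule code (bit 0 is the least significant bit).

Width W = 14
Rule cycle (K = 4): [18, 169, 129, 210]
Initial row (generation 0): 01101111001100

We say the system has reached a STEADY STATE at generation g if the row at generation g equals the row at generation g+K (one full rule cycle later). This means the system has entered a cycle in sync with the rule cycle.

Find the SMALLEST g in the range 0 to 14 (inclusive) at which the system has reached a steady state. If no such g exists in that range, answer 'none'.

Gen 0: 01101111001100
Gen 1 (rule 18): 10000000110010
Gen 2 (rule 169): 00111110100000
Gen 3 (rule 129): 10011100001111
Gen 4 (rule 210): 01101110010111
Gen 5 (rule 18): 10000001100000
Gen 6 (rule 169): 00111101001111
Gen 7 (rule 129): 10011000000110
Gen 8 (rule 210): 01101100001011
Gen 9 (rule 18): 10000010010000
Gen 10 (rule 169): 00111000000111
Gen 11 (rule 129): 10010011110010
Gen 12 (rule 210): 01101101111101
Gen 13 (rule 18): 10000000000000
Gen 14 (rule 169): 00111111111111
Gen 15 (rule 129): 10011111111110
Gen 16 (rule 210): 01101111111111
Gen 17 (rule 18): 10000000000000
Gen 18 (rule 169): 00111111111111

Answer: 13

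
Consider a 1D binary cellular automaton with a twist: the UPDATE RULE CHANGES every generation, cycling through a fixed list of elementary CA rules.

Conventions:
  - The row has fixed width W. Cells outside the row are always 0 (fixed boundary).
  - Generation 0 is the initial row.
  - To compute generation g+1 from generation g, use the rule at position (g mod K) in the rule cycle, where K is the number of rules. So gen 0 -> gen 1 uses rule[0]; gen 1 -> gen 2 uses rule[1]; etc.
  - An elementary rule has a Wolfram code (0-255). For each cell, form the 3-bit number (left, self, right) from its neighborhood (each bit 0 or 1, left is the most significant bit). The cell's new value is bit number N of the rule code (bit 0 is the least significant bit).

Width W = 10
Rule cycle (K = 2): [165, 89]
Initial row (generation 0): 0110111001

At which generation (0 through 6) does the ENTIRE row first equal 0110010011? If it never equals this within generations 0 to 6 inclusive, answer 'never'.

Answer: never

Derivation:
Gen 0: 0110111001
Gen 1 (rule 165): 0001010001
Gen 2 (rule 89): 1100001100
Gen 3 (rule 165): 0001100001
Gen 4 (rule 89): 1101111100
Gen 5 (rule 165): 0010111001
Gen 6 (rule 89): 1000101100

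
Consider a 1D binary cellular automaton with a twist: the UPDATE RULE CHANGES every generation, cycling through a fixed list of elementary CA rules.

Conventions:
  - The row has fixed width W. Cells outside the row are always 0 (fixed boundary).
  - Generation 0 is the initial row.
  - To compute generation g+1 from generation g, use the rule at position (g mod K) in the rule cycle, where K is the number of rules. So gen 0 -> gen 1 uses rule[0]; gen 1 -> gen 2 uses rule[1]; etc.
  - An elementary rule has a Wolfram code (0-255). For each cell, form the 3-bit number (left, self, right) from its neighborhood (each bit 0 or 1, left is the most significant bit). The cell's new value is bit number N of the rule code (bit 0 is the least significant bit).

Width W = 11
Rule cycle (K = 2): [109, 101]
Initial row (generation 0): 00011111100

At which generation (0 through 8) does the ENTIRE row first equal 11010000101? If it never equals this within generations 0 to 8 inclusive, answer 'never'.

Gen 0: 00011111100
Gen 1 (rule 109): 11010000101
Gen 2 (rule 101): 01110110111
Gen 3 (rule 109): 01011111101
Gen 4 (rule 101): 01100000111
Gen 5 (rule 109): 01101110101
Gen 6 (rule 101): 00110011111
Gen 7 (rule 109): 10110010001
Gen 8 (rule 101): 11010010101

Answer: 1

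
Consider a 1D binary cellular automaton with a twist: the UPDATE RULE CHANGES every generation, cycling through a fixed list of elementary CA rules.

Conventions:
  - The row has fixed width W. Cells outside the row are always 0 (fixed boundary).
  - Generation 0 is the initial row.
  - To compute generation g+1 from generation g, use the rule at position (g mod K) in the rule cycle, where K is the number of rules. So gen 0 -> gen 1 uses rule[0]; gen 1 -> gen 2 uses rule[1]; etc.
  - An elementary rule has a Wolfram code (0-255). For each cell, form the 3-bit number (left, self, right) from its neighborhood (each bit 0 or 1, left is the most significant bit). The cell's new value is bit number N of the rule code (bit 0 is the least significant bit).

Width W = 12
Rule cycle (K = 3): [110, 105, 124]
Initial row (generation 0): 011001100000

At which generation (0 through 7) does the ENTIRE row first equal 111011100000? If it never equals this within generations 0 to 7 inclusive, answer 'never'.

Answer: 1

Derivation:
Gen 0: 011001100000
Gen 1 (rule 110): 111011100000
Gen 2 (rule 105): 101110101111
Gen 3 (rule 124): 111011111001
Gen 4 (rule 110): 101110001011
Gen 5 (rule 105): 011010100111
Gen 6 (rule 124): 011111110101
Gen 7 (rule 110): 110000011111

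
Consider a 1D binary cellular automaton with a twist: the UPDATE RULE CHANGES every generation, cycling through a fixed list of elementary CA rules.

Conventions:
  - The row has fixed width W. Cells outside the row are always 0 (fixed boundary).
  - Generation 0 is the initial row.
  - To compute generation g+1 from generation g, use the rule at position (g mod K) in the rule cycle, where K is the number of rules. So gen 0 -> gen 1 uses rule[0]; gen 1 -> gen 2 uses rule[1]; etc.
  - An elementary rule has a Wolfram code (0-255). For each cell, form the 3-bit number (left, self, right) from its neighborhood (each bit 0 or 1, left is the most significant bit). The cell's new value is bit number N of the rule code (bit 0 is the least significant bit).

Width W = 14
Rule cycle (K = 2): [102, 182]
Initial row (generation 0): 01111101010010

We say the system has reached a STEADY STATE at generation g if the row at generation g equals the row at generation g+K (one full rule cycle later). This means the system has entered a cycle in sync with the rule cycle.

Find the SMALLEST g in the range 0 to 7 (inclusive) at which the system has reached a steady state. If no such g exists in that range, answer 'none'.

Answer: none

Derivation:
Gen 0: 01111101010010
Gen 1 (rule 102): 10000111110110
Gen 2 (rule 182): 11001011101001
Gen 3 (rule 102): 01011100111011
Gen 4 (rule 182): 11101011010100
Gen 5 (rule 102): 00111101111100
Gen 6 (rule 182): 01011010111010
Gen 7 (rule 102): 11101111001110
Gen 8 (rule 182): 01010110110101
Gen 9 (rule 102): 11111011011111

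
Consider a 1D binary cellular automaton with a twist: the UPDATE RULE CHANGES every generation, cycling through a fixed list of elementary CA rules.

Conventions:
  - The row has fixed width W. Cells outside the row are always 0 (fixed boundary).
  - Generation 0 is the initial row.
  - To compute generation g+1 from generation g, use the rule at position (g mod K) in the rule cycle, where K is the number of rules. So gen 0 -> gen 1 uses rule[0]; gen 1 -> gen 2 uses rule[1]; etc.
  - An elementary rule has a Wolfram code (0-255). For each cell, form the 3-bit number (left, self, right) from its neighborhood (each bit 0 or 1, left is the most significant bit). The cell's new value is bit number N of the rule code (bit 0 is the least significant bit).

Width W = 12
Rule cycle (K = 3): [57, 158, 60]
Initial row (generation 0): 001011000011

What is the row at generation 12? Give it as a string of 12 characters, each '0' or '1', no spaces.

Answer: 101111001101

Derivation:
Gen 0: 001011000011
Gen 1 (rule 57): 100110111010
Gen 2 (rule 158): 111100110011
Gen 3 (rule 60): 100010101010
Gen 4 (rule 57): 011001010101
Gen 5 (rule 158): 110111010101
Gen 6 (rule 60): 101100111111
Gen 7 (rule 57): 011010100000
Gen 8 (rule 158): 110010110000
Gen 9 (rule 60): 101011101000
Gen 10 (rule 57): 010110010111
Gen 11 (rule 158): 110101110110
Gen 12 (rule 60): 101111001101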